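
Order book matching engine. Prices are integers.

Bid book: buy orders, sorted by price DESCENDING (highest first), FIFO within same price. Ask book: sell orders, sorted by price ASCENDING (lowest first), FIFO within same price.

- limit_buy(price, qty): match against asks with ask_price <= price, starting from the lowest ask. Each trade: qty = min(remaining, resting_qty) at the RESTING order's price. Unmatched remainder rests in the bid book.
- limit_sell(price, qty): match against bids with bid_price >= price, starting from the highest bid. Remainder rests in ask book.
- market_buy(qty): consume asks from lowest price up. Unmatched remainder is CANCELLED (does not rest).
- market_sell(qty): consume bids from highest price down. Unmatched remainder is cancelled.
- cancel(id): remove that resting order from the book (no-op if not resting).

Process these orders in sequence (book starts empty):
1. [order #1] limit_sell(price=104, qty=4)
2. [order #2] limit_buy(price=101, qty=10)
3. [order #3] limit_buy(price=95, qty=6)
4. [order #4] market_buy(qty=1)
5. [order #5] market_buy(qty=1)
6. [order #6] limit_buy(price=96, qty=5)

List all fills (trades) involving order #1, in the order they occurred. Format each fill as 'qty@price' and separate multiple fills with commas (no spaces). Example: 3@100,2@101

Answer: 1@104,1@104

Derivation:
After op 1 [order #1] limit_sell(price=104, qty=4): fills=none; bids=[-] asks=[#1:4@104]
After op 2 [order #2] limit_buy(price=101, qty=10): fills=none; bids=[#2:10@101] asks=[#1:4@104]
After op 3 [order #3] limit_buy(price=95, qty=6): fills=none; bids=[#2:10@101 #3:6@95] asks=[#1:4@104]
After op 4 [order #4] market_buy(qty=1): fills=#4x#1:1@104; bids=[#2:10@101 #3:6@95] asks=[#1:3@104]
After op 5 [order #5] market_buy(qty=1): fills=#5x#1:1@104; bids=[#2:10@101 #3:6@95] asks=[#1:2@104]
After op 6 [order #6] limit_buy(price=96, qty=5): fills=none; bids=[#2:10@101 #6:5@96 #3:6@95] asks=[#1:2@104]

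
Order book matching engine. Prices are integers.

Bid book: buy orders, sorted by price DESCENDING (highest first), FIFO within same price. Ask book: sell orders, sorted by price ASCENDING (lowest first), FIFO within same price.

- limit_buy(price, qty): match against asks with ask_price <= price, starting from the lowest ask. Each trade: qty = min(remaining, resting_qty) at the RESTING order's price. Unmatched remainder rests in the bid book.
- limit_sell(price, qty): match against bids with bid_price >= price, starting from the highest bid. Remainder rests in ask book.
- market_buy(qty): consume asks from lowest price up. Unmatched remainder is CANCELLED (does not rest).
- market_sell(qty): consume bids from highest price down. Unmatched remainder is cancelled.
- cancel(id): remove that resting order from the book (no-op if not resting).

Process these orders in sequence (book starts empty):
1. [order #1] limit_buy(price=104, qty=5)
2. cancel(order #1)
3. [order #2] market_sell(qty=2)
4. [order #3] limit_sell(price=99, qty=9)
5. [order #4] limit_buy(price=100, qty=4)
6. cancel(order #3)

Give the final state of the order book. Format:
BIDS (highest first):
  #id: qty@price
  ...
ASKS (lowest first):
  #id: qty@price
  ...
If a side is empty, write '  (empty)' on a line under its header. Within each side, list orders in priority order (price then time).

Answer: BIDS (highest first):
  (empty)
ASKS (lowest first):
  (empty)

Derivation:
After op 1 [order #1] limit_buy(price=104, qty=5): fills=none; bids=[#1:5@104] asks=[-]
After op 2 cancel(order #1): fills=none; bids=[-] asks=[-]
After op 3 [order #2] market_sell(qty=2): fills=none; bids=[-] asks=[-]
After op 4 [order #3] limit_sell(price=99, qty=9): fills=none; bids=[-] asks=[#3:9@99]
After op 5 [order #4] limit_buy(price=100, qty=4): fills=#4x#3:4@99; bids=[-] asks=[#3:5@99]
After op 6 cancel(order #3): fills=none; bids=[-] asks=[-]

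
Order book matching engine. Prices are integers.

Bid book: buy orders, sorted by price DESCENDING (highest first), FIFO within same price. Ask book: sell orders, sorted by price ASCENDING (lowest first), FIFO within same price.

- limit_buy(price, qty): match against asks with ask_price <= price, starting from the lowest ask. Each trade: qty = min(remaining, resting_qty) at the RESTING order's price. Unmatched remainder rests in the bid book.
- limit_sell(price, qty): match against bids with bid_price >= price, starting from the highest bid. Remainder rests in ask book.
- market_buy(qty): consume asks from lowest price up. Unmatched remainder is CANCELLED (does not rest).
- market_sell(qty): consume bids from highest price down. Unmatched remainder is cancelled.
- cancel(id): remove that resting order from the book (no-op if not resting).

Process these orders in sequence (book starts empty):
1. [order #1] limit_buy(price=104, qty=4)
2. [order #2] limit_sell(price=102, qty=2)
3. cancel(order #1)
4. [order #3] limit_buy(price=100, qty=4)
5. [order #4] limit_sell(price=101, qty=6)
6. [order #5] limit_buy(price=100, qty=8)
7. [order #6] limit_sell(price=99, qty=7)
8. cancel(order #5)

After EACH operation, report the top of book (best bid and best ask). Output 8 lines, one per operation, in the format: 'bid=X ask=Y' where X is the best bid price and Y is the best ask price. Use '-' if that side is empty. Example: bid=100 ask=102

Answer: bid=104 ask=-
bid=104 ask=-
bid=- ask=-
bid=100 ask=-
bid=100 ask=101
bid=100 ask=101
bid=100 ask=101
bid=- ask=101

Derivation:
After op 1 [order #1] limit_buy(price=104, qty=4): fills=none; bids=[#1:4@104] asks=[-]
After op 2 [order #2] limit_sell(price=102, qty=2): fills=#1x#2:2@104; bids=[#1:2@104] asks=[-]
After op 3 cancel(order #1): fills=none; bids=[-] asks=[-]
After op 4 [order #3] limit_buy(price=100, qty=4): fills=none; bids=[#3:4@100] asks=[-]
After op 5 [order #4] limit_sell(price=101, qty=6): fills=none; bids=[#3:4@100] asks=[#4:6@101]
After op 6 [order #5] limit_buy(price=100, qty=8): fills=none; bids=[#3:4@100 #5:8@100] asks=[#4:6@101]
After op 7 [order #6] limit_sell(price=99, qty=7): fills=#3x#6:4@100 #5x#6:3@100; bids=[#5:5@100] asks=[#4:6@101]
After op 8 cancel(order #5): fills=none; bids=[-] asks=[#4:6@101]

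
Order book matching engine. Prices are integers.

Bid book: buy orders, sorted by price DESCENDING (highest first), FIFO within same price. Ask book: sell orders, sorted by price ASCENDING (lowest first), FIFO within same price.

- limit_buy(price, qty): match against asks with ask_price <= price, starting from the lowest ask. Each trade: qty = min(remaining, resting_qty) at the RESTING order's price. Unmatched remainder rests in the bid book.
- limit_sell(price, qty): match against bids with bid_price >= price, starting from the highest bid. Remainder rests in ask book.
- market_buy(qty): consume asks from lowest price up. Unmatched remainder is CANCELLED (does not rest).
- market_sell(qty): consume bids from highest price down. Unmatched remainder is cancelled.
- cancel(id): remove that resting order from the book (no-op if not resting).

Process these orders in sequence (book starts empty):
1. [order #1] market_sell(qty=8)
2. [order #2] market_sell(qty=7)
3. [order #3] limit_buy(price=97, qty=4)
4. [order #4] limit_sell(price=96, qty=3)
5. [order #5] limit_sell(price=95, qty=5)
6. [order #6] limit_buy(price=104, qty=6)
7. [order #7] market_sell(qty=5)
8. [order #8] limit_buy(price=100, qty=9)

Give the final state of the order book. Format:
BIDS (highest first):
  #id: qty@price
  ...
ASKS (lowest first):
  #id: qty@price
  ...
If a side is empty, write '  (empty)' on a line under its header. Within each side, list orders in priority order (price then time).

Answer: BIDS (highest first):
  #8: 9@100
ASKS (lowest first):
  (empty)

Derivation:
After op 1 [order #1] market_sell(qty=8): fills=none; bids=[-] asks=[-]
After op 2 [order #2] market_sell(qty=7): fills=none; bids=[-] asks=[-]
After op 3 [order #3] limit_buy(price=97, qty=4): fills=none; bids=[#3:4@97] asks=[-]
After op 4 [order #4] limit_sell(price=96, qty=3): fills=#3x#4:3@97; bids=[#3:1@97] asks=[-]
After op 5 [order #5] limit_sell(price=95, qty=5): fills=#3x#5:1@97; bids=[-] asks=[#5:4@95]
After op 6 [order #6] limit_buy(price=104, qty=6): fills=#6x#5:4@95; bids=[#6:2@104] asks=[-]
After op 7 [order #7] market_sell(qty=5): fills=#6x#7:2@104; bids=[-] asks=[-]
After op 8 [order #8] limit_buy(price=100, qty=9): fills=none; bids=[#8:9@100] asks=[-]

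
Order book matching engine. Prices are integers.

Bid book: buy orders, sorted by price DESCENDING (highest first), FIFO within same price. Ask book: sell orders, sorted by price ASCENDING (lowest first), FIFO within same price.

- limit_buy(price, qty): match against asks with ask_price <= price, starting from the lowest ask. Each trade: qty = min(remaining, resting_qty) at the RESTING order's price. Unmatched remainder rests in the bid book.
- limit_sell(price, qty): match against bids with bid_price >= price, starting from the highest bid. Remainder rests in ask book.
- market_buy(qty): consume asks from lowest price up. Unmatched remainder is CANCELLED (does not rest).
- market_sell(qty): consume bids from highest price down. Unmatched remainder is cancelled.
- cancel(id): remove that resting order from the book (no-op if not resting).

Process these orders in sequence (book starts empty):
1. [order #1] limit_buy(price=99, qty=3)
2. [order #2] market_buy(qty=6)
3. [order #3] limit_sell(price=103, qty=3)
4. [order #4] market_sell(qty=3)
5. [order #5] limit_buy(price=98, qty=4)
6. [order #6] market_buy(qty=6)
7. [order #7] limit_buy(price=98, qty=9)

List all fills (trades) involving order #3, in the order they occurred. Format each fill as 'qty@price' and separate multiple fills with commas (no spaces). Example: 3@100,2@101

Answer: 3@103

Derivation:
After op 1 [order #1] limit_buy(price=99, qty=3): fills=none; bids=[#1:3@99] asks=[-]
After op 2 [order #2] market_buy(qty=6): fills=none; bids=[#1:3@99] asks=[-]
After op 3 [order #3] limit_sell(price=103, qty=3): fills=none; bids=[#1:3@99] asks=[#3:3@103]
After op 4 [order #4] market_sell(qty=3): fills=#1x#4:3@99; bids=[-] asks=[#3:3@103]
After op 5 [order #5] limit_buy(price=98, qty=4): fills=none; bids=[#5:4@98] asks=[#3:3@103]
After op 6 [order #6] market_buy(qty=6): fills=#6x#3:3@103; bids=[#5:4@98] asks=[-]
After op 7 [order #7] limit_buy(price=98, qty=9): fills=none; bids=[#5:4@98 #7:9@98] asks=[-]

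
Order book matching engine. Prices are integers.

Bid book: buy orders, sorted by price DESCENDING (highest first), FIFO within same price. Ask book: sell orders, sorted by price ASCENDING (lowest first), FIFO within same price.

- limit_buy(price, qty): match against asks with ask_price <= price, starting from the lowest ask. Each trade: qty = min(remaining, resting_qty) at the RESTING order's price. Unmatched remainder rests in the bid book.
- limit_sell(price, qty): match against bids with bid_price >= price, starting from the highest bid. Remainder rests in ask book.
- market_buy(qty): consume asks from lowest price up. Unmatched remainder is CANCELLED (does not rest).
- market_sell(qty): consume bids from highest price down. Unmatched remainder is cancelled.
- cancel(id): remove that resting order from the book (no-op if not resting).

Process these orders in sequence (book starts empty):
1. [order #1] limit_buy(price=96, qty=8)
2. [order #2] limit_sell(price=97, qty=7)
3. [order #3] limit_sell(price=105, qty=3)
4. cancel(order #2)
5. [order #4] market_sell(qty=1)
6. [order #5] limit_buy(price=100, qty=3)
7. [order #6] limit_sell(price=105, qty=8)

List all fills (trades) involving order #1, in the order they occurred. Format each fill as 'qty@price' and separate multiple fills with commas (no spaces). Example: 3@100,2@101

Answer: 1@96

Derivation:
After op 1 [order #1] limit_buy(price=96, qty=8): fills=none; bids=[#1:8@96] asks=[-]
After op 2 [order #2] limit_sell(price=97, qty=7): fills=none; bids=[#1:8@96] asks=[#2:7@97]
After op 3 [order #3] limit_sell(price=105, qty=3): fills=none; bids=[#1:8@96] asks=[#2:7@97 #3:3@105]
After op 4 cancel(order #2): fills=none; bids=[#1:8@96] asks=[#3:3@105]
After op 5 [order #4] market_sell(qty=1): fills=#1x#4:1@96; bids=[#1:7@96] asks=[#3:3@105]
After op 6 [order #5] limit_buy(price=100, qty=3): fills=none; bids=[#5:3@100 #1:7@96] asks=[#3:3@105]
After op 7 [order #6] limit_sell(price=105, qty=8): fills=none; bids=[#5:3@100 #1:7@96] asks=[#3:3@105 #6:8@105]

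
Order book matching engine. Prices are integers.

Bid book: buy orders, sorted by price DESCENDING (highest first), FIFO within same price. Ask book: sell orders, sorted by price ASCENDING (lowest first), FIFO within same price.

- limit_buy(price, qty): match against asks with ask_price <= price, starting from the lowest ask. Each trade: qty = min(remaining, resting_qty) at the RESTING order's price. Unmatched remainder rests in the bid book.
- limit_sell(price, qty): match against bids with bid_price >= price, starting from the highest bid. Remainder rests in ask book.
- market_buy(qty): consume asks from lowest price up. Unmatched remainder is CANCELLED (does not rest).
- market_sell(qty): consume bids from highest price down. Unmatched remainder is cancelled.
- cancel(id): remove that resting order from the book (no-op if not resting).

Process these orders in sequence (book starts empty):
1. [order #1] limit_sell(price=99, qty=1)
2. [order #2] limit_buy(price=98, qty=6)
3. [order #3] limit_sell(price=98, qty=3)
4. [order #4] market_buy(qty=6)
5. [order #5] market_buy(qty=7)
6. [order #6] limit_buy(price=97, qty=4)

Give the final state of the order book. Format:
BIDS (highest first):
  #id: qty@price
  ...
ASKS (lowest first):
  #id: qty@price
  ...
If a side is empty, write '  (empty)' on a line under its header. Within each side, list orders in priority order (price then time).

After op 1 [order #1] limit_sell(price=99, qty=1): fills=none; bids=[-] asks=[#1:1@99]
After op 2 [order #2] limit_buy(price=98, qty=6): fills=none; bids=[#2:6@98] asks=[#1:1@99]
After op 3 [order #3] limit_sell(price=98, qty=3): fills=#2x#3:3@98; bids=[#2:3@98] asks=[#1:1@99]
After op 4 [order #4] market_buy(qty=6): fills=#4x#1:1@99; bids=[#2:3@98] asks=[-]
After op 5 [order #5] market_buy(qty=7): fills=none; bids=[#2:3@98] asks=[-]
After op 6 [order #6] limit_buy(price=97, qty=4): fills=none; bids=[#2:3@98 #6:4@97] asks=[-]

Answer: BIDS (highest first):
  #2: 3@98
  #6: 4@97
ASKS (lowest first):
  (empty)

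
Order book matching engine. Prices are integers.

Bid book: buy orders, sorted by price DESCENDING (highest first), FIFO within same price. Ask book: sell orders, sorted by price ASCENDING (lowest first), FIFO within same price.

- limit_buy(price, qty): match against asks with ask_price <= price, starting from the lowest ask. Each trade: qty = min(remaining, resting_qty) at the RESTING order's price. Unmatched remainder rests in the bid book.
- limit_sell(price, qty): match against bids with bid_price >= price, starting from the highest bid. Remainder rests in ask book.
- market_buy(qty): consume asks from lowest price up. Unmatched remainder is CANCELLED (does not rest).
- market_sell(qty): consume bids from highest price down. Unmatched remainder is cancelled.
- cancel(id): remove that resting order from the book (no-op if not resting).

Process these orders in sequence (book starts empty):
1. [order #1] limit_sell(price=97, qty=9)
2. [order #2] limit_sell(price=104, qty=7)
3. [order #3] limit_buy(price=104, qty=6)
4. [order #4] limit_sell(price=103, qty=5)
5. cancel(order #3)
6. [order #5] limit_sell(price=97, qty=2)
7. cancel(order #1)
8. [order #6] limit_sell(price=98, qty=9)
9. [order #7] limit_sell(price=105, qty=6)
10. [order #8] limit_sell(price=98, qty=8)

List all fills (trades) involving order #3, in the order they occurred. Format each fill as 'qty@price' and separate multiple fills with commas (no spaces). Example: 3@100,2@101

Answer: 6@97

Derivation:
After op 1 [order #1] limit_sell(price=97, qty=9): fills=none; bids=[-] asks=[#1:9@97]
After op 2 [order #2] limit_sell(price=104, qty=7): fills=none; bids=[-] asks=[#1:9@97 #2:7@104]
After op 3 [order #3] limit_buy(price=104, qty=6): fills=#3x#1:6@97; bids=[-] asks=[#1:3@97 #2:7@104]
After op 4 [order #4] limit_sell(price=103, qty=5): fills=none; bids=[-] asks=[#1:3@97 #4:5@103 #2:7@104]
After op 5 cancel(order #3): fills=none; bids=[-] asks=[#1:3@97 #4:5@103 #2:7@104]
After op 6 [order #5] limit_sell(price=97, qty=2): fills=none; bids=[-] asks=[#1:3@97 #5:2@97 #4:5@103 #2:7@104]
After op 7 cancel(order #1): fills=none; bids=[-] asks=[#5:2@97 #4:5@103 #2:7@104]
After op 8 [order #6] limit_sell(price=98, qty=9): fills=none; bids=[-] asks=[#5:2@97 #6:9@98 #4:5@103 #2:7@104]
After op 9 [order #7] limit_sell(price=105, qty=6): fills=none; bids=[-] asks=[#5:2@97 #6:9@98 #4:5@103 #2:7@104 #7:6@105]
After op 10 [order #8] limit_sell(price=98, qty=8): fills=none; bids=[-] asks=[#5:2@97 #6:9@98 #8:8@98 #4:5@103 #2:7@104 #7:6@105]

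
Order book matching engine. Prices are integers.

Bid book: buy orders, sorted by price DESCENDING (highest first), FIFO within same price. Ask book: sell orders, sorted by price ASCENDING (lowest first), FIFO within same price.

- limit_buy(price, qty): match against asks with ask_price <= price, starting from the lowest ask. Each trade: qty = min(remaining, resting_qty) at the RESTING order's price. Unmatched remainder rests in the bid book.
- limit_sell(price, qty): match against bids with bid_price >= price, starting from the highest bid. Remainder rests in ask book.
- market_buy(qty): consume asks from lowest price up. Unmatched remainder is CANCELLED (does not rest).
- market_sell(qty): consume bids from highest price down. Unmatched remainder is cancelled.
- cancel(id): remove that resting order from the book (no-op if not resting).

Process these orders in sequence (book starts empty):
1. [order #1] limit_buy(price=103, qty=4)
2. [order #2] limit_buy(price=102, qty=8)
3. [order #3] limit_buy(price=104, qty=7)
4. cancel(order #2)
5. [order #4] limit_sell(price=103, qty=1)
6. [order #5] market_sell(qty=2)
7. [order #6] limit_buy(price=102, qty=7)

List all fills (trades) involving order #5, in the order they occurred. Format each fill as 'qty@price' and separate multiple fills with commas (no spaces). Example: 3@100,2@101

After op 1 [order #1] limit_buy(price=103, qty=4): fills=none; bids=[#1:4@103] asks=[-]
After op 2 [order #2] limit_buy(price=102, qty=8): fills=none; bids=[#1:4@103 #2:8@102] asks=[-]
After op 3 [order #3] limit_buy(price=104, qty=7): fills=none; bids=[#3:7@104 #1:4@103 #2:8@102] asks=[-]
After op 4 cancel(order #2): fills=none; bids=[#3:7@104 #1:4@103] asks=[-]
After op 5 [order #4] limit_sell(price=103, qty=1): fills=#3x#4:1@104; bids=[#3:6@104 #1:4@103] asks=[-]
After op 6 [order #5] market_sell(qty=2): fills=#3x#5:2@104; bids=[#3:4@104 #1:4@103] asks=[-]
After op 7 [order #6] limit_buy(price=102, qty=7): fills=none; bids=[#3:4@104 #1:4@103 #6:7@102] asks=[-]

Answer: 2@104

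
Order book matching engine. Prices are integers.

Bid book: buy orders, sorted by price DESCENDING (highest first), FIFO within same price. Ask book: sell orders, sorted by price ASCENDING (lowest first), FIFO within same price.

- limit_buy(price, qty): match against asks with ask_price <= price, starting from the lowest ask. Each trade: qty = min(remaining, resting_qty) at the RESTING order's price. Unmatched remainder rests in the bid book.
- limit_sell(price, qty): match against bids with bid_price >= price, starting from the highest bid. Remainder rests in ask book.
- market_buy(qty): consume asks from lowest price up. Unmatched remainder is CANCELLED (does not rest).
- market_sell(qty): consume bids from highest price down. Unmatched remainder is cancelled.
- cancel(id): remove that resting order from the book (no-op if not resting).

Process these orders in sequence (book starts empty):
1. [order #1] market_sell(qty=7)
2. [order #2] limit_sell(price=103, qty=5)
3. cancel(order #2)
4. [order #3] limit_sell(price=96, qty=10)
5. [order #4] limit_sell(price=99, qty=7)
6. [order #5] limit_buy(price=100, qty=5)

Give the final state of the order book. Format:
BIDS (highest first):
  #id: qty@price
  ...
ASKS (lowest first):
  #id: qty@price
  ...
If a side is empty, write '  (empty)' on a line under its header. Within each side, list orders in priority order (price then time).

Answer: BIDS (highest first):
  (empty)
ASKS (lowest first):
  #3: 5@96
  #4: 7@99

Derivation:
After op 1 [order #1] market_sell(qty=7): fills=none; bids=[-] asks=[-]
After op 2 [order #2] limit_sell(price=103, qty=5): fills=none; bids=[-] asks=[#2:5@103]
After op 3 cancel(order #2): fills=none; bids=[-] asks=[-]
After op 4 [order #3] limit_sell(price=96, qty=10): fills=none; bids=[-] asks=[#3:10@96]
After op 5 [order #4] limit_sell(price=99, qty=7): fills=none; bids=[-] asks=[#3:10@96 #4:7@99]
After op 6 [order #5] limit_buy(price=100, qty=5): fills=#5x#3:5@96; bids=[-] asks=[#3:5@96 #4:7@99]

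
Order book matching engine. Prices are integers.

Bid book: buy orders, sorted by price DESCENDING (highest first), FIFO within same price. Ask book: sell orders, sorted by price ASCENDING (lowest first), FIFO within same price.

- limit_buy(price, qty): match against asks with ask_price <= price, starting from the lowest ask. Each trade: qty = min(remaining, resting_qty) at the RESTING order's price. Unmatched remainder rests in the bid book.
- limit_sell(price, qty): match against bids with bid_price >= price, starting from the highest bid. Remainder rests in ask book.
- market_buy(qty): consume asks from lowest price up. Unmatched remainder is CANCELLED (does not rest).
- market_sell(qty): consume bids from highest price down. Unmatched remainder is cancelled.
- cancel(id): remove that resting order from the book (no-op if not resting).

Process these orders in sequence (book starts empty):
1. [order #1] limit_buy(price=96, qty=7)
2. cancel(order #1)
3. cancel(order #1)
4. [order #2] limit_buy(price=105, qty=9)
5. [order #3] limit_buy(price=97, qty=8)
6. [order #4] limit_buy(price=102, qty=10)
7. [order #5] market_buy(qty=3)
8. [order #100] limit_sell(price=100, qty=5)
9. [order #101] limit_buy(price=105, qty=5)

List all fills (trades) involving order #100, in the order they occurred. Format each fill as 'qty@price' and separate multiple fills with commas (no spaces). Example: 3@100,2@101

After op 1 [order #1] limit_buy(price=96, qty=7): fills=none; bids=[#1:7@96] asks=[-]
After op 2 cancel(order #1): fills=none; bids=[-] asks=[-]
After op 3 cancel(order #1): fills=none; bids=[-] asks=[-]
After op 4 [order #2] limit_buy(price=105, qty=9): fills=none; bids=[#2:9@105] asks=[-]
After op 5 [order #3] limit_buy(price=97, qty=8): fills=none; bids=[#2:9@105 #3:8@97] asks=[-]
After op 6 [order #4] limit_buy(price=102, qty=10): fills=none; bids=[#2:9@105 #4:10@102 #3:8@97] asks=[-]
After op 7 [order #5] market_buy(qty=3): fills=none; bids=[#2:9@105 #4:10@102 #3:8@97] asks=[-]
After op 8 [order #100] limit_sell(price=100, qty=5): fills=#2x#100:5@105; bids=[#2:4@105 #4:10@102 #3:8@97] asks=[-]
After op 9 [order #101] limit_buy(price=105, qty=5): fills=none; bids=[#2:4@105 #101:5@105 #4:10@102 #3:8@97] asks=[-]

Answer: 5@105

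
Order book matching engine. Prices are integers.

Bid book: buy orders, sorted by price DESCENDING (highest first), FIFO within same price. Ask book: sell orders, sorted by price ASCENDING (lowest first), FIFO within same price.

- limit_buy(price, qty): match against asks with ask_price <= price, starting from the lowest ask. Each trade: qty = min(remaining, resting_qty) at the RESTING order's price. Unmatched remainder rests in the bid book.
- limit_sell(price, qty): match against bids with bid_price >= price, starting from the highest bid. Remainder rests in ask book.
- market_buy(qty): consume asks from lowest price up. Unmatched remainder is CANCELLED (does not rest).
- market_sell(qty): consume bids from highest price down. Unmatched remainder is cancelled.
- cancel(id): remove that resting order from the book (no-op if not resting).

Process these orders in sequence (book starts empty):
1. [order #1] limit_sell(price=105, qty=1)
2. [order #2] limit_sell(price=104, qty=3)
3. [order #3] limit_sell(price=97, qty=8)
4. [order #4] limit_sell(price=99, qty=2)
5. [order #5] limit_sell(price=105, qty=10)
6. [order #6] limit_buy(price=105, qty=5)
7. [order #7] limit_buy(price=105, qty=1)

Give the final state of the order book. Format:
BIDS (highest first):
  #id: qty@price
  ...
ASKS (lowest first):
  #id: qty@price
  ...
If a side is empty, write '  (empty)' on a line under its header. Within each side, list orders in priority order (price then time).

After op 1 [order #1] limit_sell(price=105, qty=1): fills=none; bids=[-] asks=[#1:1@105]
After op 2 [order #2] limit_sell(price=104, qty=3): fills=none; bids=[-] asks=[#2:3@104 #1:1@105]
After op 3 [order #3] limit_sell(price=97, qty=8): fills=none; bids=[-] asks=[#3:8@97 #2:3@104 #1:1@105]
After op 4 [order #4] limit_sell(price=99, qty=2): fills=none; bids=[-] asks=[#3:8@97 #4:2@99 #2:3@104 #1:1@105]
After op 5 [order #5] limit_sell(price=105, qty=10): fills=none; bids=[-] asks=[#3:8@97 #4:2@99 #2:3@104 #1:1@105 #5:10@105]
After op 6 [order #6] limit_buy(price=105, qty=5): fills=#6x#3:5@97; bids=[-] asks=[#3:3@97 #4:2@99 #2:3@104 #1:1@105 #5:10@105]
After op 7 [order #7] limit_buy(price=105, qty=1): fills=#7x#3:1@97; bids=[-] asks=[#3:2@97 #4:2@99 #2:3@104 #1:1@105 #5:10@105]

Answer: BIDS (highest first):
  (empty)
ASKS (lowest first):
  #3: 2@97
  #4: 2@99
  #2: 3@104
  #1: 1@105
  #5: 10@105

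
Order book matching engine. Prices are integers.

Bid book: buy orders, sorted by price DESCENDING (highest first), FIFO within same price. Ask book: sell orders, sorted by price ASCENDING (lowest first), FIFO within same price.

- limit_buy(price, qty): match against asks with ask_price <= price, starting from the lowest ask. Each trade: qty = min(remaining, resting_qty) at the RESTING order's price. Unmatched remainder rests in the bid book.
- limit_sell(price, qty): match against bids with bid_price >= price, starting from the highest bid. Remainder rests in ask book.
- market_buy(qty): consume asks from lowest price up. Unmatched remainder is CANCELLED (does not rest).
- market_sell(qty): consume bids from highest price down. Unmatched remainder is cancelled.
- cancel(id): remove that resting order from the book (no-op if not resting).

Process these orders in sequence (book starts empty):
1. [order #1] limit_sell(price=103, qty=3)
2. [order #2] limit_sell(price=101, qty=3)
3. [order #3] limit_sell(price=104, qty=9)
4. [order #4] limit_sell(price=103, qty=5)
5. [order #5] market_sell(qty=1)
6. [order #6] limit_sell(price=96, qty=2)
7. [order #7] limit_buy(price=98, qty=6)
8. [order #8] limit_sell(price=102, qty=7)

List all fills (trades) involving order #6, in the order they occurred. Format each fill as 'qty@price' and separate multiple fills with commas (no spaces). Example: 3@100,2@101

Answer: 2@96

Derivation:
After op 1 [order #1] limit_sell(price=103, qty=3): fills=none; bids=[-] asks=[#1:3@103]
After op 2 [order #2] limit_sell(price=101, qty=3): fills=none; bids=[-] asks=[#2:3@101 #1:3@103]
After op 3 [order #3] limit_sell(price=104, qty=9): fills=none; bids=[-] asks=[#2:3@101 #1:3@103 #3:9@104]
After op 4 [order #4] limit_sell(price=103, qty=5): fills=none; bids=[-] asks=[#2:3@101 #1:3@103 #4:5@103 #3:9@104]
After op 5 [order #5] market_sell(qty=1): fills=none; bids=[-] asks=[#2:3@101 #1:3@103 #4:5@103 #3:9@104]
After op 6 [order #6] limit_sell(price=96, qty=2): fills=none; bids=[-] asks=[#6:2@96 #2:3@101 #1:3@103 #4:5@103 #3:9@104]
After op 7 [order #7] limit_buy(price=98, qty=6): fills=#7x#6:2@96; bids=[#7:4@98] asks=[#2:3@101 #1:3@103 #4:5@103 #3:9@104]
After op 8 [order #8] limit_sell(price=102, qty=7): fills=none; bids=[#7:4@98] asks=[#2:3@101 #8:7@102 #1:3@103 #4:5@103 #3:9@104]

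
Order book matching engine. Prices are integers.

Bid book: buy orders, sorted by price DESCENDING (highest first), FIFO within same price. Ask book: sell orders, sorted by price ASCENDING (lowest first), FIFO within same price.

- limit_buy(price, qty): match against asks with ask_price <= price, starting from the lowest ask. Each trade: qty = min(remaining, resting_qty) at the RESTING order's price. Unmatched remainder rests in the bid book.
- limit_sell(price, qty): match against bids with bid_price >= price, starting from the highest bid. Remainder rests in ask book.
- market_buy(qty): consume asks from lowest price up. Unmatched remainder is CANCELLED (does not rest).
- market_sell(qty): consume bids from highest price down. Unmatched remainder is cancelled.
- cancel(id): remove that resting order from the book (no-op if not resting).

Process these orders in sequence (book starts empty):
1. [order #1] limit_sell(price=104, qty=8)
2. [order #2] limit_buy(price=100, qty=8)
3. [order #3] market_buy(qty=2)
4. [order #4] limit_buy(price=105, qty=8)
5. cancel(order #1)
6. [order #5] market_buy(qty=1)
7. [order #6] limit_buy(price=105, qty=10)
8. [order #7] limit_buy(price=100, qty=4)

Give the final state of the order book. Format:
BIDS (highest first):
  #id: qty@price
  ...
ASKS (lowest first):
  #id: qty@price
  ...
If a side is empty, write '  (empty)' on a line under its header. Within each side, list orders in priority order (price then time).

Answer: BIDS (highest first):
  #4: 2@105
  #6: 10@105
  #2: 8@100
  #7: 4@100
ASKS (lowest first):
  (empty)

Derivation:
After op 1 [order #1] limit_sell(price=104, qty=8): fills=none; bids=[-] asks=[#1:8@104]
After op 2 [order #2] limit_buy(price=100, qty=8): fills=none; bids=[#2:8@100] asks=[#1:8@104]
After op 3 [order #3] market_buy(qty=2): fills=#3x#1:2@104; bids=[#2:8@100] asks=[#1:6@104]
After op 4 [order #4] limit_buy(price=105, qty=8): fills=#4x#1:6@104; bids=[#4:2@105 #2:8@100] asks=[-]
After op 5 cancel(order #1): fills=none; bids=[#4:2@105 #2:8@100] asks=[-]
After op 6 [order #5] market_buy(qty=1): fills=none; bids=[#4:2@105 #2:8@100] asks=[-]
After op 7 [order #6] limit_buy(price=105, qty=10): fills=none; bids=[#4:2@105 #6:10@105 #2:8@100] asks=[-]
After op 8 [order #7] limit_buy(price=100, qty=4): fills=none; bids=[#4:2@105 #6:10@105 #2:8@100 #7:4@100] asks=[-]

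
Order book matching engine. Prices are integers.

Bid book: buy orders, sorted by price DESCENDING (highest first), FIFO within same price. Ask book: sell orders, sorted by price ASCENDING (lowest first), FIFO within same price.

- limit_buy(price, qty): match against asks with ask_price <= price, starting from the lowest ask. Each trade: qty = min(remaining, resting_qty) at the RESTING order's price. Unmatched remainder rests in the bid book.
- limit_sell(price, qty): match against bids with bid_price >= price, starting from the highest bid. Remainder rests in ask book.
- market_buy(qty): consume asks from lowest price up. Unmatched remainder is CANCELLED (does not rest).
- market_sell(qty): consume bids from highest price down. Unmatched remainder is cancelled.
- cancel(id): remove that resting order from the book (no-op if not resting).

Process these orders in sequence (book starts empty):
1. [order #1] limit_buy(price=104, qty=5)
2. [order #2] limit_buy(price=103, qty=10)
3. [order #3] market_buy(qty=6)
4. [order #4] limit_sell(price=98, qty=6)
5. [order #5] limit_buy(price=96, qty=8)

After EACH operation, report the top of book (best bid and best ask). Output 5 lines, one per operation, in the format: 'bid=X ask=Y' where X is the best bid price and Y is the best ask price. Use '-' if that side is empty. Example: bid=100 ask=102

Answer: bid=104 ask=-
bid=104 ask=-
bid=104 ask=-
bid=103 ask=-
bid=103 ask=-

Derivation:
After op 1 [order #1] limit_buy(price=104, qty=5): fills=none; bids=[#1:5@104] asks=[-]
After op 2 [order #2] limit_buy(price=103, qty=10): fills=none; bids=[#1:5@104 #2:10@103] asks=[-]
After op 3 [order #3] market_buy(qty=6): fills=none; bids=[#1:5@104 #2:10@103] asks=[-]
After op 4 [order #4] limit_sell(price=98, qty=6): fills=#1x#4:5@104 #2x#4:1@103; bids=[#2:9@103] asks=[-]
After op 5 [order #5] limit_buy(price=96, qty=8): fills=none; bids=[#2:9@103 #5:8@96] asks=[-]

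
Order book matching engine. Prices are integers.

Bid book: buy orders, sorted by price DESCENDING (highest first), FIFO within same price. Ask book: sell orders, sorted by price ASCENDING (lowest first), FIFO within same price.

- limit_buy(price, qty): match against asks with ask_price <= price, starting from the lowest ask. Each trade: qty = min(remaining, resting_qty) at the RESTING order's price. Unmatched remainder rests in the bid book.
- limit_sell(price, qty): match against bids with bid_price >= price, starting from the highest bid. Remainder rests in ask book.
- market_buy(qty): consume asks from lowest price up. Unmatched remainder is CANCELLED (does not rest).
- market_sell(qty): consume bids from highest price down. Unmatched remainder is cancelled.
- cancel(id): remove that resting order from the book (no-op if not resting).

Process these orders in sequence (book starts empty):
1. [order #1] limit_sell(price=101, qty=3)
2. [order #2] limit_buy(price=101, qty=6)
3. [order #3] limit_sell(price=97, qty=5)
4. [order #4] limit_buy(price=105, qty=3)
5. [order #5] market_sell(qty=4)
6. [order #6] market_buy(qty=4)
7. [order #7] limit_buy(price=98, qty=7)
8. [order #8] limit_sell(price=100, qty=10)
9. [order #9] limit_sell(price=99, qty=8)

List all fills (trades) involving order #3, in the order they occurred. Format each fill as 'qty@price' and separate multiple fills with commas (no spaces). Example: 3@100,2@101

Answer: 3@101,2@97

Derivation:
After op 1 [order #1] limit_sell(price=101, qty=3): fills=none; bids=[-] asks=[#1:3@101]
After op 2 [order #2] limit_buy(price=101, qty=6): fills=#2x#1:3@101; bids=[#2:3@101] asks=[-]
After op 3 [order #3] limit_sell(price=97, qty=5): fills=#2x#3:3@101; bids=[-] asks=[#3:2@97]
After op 4 [order #4] limit_buy(price=105, qty=3): fills=#4x#3:2@97; bids=[#4:1@105] asks=[-]
After op 5 [order #5] market_sell(qty=4): fills=#4x#5:1@105; bids=[-] asks=[-]
After op 6 [order #6] market_buy(qty=4): fills=none; bids=[-] asks=[-]
After op 7 [order #7] limit_buy(price=98, qty=7): fills=none; bids=[#7:7@98] asks=[-]
After op 8 [order #8] limit_sell(price=100, qty=10): fills=none; bids=[#7:7@98] asks=[#8:10@100]
After op 9 [order #9] limit_sell(price=99, qty=8): fills=none; bids=[#7:7@98] asks=[#9:8@99 #8:10@100]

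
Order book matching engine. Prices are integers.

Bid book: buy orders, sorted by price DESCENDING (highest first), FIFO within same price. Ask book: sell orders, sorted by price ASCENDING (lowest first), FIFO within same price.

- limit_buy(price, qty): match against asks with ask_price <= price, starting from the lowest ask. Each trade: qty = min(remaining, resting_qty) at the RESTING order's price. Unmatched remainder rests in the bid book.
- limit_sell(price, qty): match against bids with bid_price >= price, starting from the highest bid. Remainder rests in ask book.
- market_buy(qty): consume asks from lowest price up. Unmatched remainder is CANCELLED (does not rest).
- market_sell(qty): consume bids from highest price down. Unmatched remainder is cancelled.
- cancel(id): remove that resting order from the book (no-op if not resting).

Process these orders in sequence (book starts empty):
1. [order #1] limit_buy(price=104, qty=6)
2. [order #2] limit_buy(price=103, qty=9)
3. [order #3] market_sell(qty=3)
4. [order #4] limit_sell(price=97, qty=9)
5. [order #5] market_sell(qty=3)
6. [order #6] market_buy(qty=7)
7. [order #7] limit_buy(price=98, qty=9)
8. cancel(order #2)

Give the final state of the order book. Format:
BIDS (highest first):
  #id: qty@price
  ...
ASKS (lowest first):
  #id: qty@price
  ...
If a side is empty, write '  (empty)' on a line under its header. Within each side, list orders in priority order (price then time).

After op 1 [order #1] limit_buy(price=104, qty=6): fills=none; bids=[#1:6@104] asks=[-]
After op 2 [order #2] limit_buy(price=103, qty=9): fills=none; bids=[#1:6@104 #2:9@103] asks=[-]
After op 3 [order #3] market_sell(qty=3): fills=#1x#3:3@104; bids=[#1:3@104 #2:9@103] asks=[-]
After op 4 [order #4] limit_sell(price=97, qty=9): fills=#1x#4:3@104 #2x#4:6@103; bids=[#2:3@103] asks=[-]
After op 5 [order #5] market_sell(qty=3): fills=#2x#5:3@103; bids=[-] asks=[-]
After op 6 [order #6] market_buy(qty=7): fills=none; bids=[-] asks=[-]
After op 7 [order #7] limit_buy(price=98, qty=9): fills=none; bids=[#7:9@98] asks=[-]
After op 8 cancel(order #2): fills=none; bids=[#7:9@98] asks=[-]

Answer: BIDS (highest first):
  #7: 9@98
ASKS (lowest first):
  (empty)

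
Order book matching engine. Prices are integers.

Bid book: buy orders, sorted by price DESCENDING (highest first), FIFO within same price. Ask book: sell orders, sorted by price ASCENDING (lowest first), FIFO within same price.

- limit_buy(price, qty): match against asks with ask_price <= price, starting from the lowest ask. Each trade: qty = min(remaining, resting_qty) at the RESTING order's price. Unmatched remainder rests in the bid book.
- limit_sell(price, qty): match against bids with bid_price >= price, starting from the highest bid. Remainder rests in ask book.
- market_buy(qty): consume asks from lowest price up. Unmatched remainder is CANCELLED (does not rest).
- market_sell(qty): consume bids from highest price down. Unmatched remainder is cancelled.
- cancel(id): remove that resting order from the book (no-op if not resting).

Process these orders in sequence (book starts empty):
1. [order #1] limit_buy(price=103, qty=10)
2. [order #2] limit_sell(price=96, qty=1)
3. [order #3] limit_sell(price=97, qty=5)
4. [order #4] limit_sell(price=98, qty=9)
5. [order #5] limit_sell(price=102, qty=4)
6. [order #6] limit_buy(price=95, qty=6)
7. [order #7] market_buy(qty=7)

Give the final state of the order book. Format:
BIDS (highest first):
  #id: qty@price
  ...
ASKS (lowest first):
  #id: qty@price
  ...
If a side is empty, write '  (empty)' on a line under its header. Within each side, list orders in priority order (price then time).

After op 1 [order #1] limit_buy(price=103, qty=10): fills=none; bids=[#1:10@103] asks=[-]
After op 2 [order #2] limit_sell(price=96, qty=1): fills=#1x#2:1@103; bids=[#1:9@103] asks=[-]
After op 3 [order #3] limit_sell(price=97, qty=5): fills=#1x#3:5@103; bids=[#1:4@103] asks=[-]
After op 4 [order #4] limit_sell(price=98, qty=9): fills=#1x#4:4@103; bids=[-] asks=[#4:5@98]
After op 5 [order #5] limit_sell(price=102, qty=4): fills=none; bids=[-] asks=[#4:5@98 #5:4@102]
After op 6 [order #6] limit_buy(price=95, qty=6): fills=none; bids=[#6:6@95] asks=[#4:5@98 #5:4@102]
After op 7 [order #7] market_buy(qty=7): fills=#7x#4:5@98 #7x#5:2@102; bids=[#6:6@95] asks=[#5:2@102]

Answer: BIDS (highest first):
  #6: 6@95
ASKS (lowest first):
  #5: 2@102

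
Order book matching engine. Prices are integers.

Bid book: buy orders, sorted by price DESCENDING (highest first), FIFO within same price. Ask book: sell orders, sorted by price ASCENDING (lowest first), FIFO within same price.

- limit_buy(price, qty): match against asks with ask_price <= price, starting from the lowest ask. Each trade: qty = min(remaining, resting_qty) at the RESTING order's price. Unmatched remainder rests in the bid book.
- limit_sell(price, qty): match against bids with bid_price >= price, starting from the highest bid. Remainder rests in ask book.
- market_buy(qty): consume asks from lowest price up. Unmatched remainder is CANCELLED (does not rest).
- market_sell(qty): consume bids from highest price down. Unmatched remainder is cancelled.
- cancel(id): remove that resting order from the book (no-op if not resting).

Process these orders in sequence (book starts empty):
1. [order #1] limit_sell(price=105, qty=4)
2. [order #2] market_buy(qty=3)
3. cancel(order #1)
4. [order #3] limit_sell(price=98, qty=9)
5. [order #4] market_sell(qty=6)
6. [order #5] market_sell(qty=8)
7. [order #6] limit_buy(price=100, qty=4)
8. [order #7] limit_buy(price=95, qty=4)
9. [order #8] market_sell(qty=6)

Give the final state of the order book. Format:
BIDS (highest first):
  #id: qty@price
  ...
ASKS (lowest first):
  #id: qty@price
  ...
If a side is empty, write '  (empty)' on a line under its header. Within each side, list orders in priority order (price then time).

Answer: BIDS (highest first):
  (empty)
ASKS (lowest first):
  #3: 5@98

Derivation:
After op 1 [order #1] limit_sell(price=105, qty=4): fills=none; bids=[-] asks=[#1:4@105]
After op 2 [order #2] market_buy(qty=3): fills=#2x#1:3@105; bids=[-] asks=[#1:1@105]
After op 3 cancel(order #1): fills=none; bids=[-] asks=[-]
After op 4 [order #3] limit_sell(price=98, qty=9): fills=none; bids=[-] asks=[#3:9@98]
After op 5 [order #4] market_sell(qty=6): fills=none; bids=[-] asks=[#3:9@98]
After op 6 [order #5] market_sell(qty=8): fills=none; bids=[-] asks=[#3:9@98]
After op 7 [order #6] limit_buy(price=100, qty=4): fills=#6x#3:4@98; bids=[-] asks=[#3:5@98]
After op 8 [order #7] limit_buy(price=95, qty=4): fills=none; bids=[#7:4@95] asks=[#3:5@98]
After op 9 [order #8] market_sell(qty=6): fills=#7x#8:4@95; bids=[-] asks=[#3:5@98]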